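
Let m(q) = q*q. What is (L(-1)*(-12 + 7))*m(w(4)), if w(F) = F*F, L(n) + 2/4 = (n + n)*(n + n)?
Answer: -4480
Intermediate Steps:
L(n) = -1/2 + 4*n**2 (L(n) = -1/2 + (n + n)*(n + n) = -1/2 + (2*n)*(2*n) = -1/2 + 4*n**2)
w(F) = F**2
m(q) = q**2
(L(-1)*(-12 + 7))*m(w(4)) = ((-1/2 + 4*(-1)**2)*(-12 + 7))*(4**2)**2 = ((-1/2 + 4*1)*(-5))*16**2 = ((-1/2 + 4)*(-5))*256 = ((7/2)*(-5))*256 = -35/2*256 = -4480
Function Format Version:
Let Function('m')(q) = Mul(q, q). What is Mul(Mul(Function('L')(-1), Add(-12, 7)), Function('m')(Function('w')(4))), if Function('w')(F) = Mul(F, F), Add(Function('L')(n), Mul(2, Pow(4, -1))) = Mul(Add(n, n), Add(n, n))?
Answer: -4480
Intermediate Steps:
Function('L')(n) = Add(Rational(-1, 2), Mul(4, Pow(n, 2))) (Function('L')(n) = Add(Rational(-1, 2), Mul(Add(n, n), Add(n, n))) = Add(Rational(-1, 2), Mul(Mul(2, n), Mul(2, n))) = Add(Rational(-1, 2), Mul(4, Pow(n, 2))))
Function('w')(F) = Pow(F, 2)
Function('m')(q) = Pow(q, 2)
Mul(Mul(Function('L')(-1), Add(-12, 7)), Function('m')(Function('w')(4))) = Mul(Mul(Add(Rational(-1, 2), Mul(4, Pow(-1, 2))), Add(-12, 7)), Pow(Pow(4, 2), 2)) = Mul(Mul(Add(Rational(-1, 2), Mul(4, 1)), -5), Pow(16, 2)) = Mul(Mul(Add(Rational(-1, 2), 4), -5), 256) = Mul(Mul(Rational(7, 2), -5), 256) = Mul(Rational(-35, 2), 256) = -4480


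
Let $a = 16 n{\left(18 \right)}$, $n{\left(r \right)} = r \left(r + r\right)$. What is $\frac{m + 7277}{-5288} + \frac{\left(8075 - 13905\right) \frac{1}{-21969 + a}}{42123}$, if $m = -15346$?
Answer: $\frac{3943100368727}{2584081264824} \approx 1.5259$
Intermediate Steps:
$n{\left(r \right)} = 2 r^{2}$ ($n{\left(r \right)} = r 2 r = 2 r^{2}$)
$a = 10368$ ($a = 16 \cdot 2 \cdot 18^{2} = 16 \cdot 2 \cdot 324 = 16 \cdot 648 = 10368$)
$\frac{m + 7277}{-5288} + \frac{\left(8075 - 13905\right) \frac{1}{-21969 + a}}{42123} = \frac{-15346 + 7277}{-5288} + \frac{\left(8075 - 13905\right) \frac{1}{-21969 + 10368}}{42123} = \left(-8069\right) \left(- \frac{1}{5288}\right) + - \frac{5830}{-11601} \cdot \frac{1}{42123} = \frac{8069}{5288} + \left(-5830\right) \left(- \frac{1}{11601}\right) \frac{1}{42123} = \frac{8069}{5288} + \frac{5830}{11601} \cdot \frac{1}{42123} = \frac{8069}{5288} + \frac{5830}{488668923} = \frac{3943100368727}{2584081264824}$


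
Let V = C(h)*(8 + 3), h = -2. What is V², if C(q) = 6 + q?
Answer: 1936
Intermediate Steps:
V = 44 (V = (6 - 2)*(8 + 3) = 4*11 = 44)
V² = 44² = 1936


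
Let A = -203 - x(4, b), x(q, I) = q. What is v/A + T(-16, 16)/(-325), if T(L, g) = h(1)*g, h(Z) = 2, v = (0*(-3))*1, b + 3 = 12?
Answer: -32/325 ≈ -0.098462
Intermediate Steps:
b = 9 (b = -3 + 12 = 9)
v = 0 (v = 0*1 = 0)
T(L, g) = 2*g
A = -207 (A = -203 - 1*4 = -203 - 4 = -207)
v/A + T(-16, 16)/(-325) = 0/(-207) + (2*16)/(-325) = 0*(-1/207) + 32*(-1/325) = 0 - 32/325 = -32/325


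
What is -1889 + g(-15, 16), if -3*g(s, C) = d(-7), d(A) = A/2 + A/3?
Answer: -33967/18 ≈ -1887.1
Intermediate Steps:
d(A) = 5*A/6 (d(A) = A*(½) + A*(⅓) = A/2 + A/3 = 5*A/6)
g(s, C) = 35/18 (g(s, C) = -5*(-7)/18 = -⅓*(-35/6) = 35/18)
-1889 + g(-15, 16) = -1889 + 35/18 = -33967/18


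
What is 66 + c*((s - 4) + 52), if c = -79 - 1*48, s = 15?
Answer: -7935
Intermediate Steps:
c = -127 (c = -79 - 48 = -127)
66 + c*((s - 4) + 52) = 66 - 127*((15 - 4) + 52) = 66 - 127*(11 + 52) = 66 - 127*63 = 66 - 8001 = -7935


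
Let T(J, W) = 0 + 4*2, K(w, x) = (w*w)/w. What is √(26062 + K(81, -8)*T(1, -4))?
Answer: √26710 ≈ 163.43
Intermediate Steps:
K(w, x) = w (K(w, x) = w²/w = w)
T(J, W) = 8 (T(J, W) = 0 + 8 = 8)
√(26062 + K(81, -8)*T(1, -4)) = √(26062 + 81*8) = √(26062 + 648) = √26710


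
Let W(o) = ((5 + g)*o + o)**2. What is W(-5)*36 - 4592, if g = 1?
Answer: 39508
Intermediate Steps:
W(o) = 49*o**2 (W(o) = ((5 + 1)*o + o)**2 = (6*o + o)**2 = (7*o)**2 = 49*o**2)
W(-5)*36 - 4592 = (49*(-5)**2)*36 - 4592 = (49*25)*36 - 4592 = 1225*36 - 4592 = 44100 - 4592 = 39508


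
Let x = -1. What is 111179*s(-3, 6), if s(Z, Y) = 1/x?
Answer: -111179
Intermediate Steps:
s(Z, Y) = -1 (s(Z, Y) = 1/(-1) = -1)
111179*s(-3, 6) = 111179*(-1) = -111179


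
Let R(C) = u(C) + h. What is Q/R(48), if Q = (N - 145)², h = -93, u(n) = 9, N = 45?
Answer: -2500/21 ≈ -119.05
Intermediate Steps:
Q = 10000 (Q = (45 - 145)² = (-100)² = 10000)
R(C) = -84 (R(C) = 9 - 93 = -84)
Q/R(48) = 10000/(-84) = 10000*(-1/84) = -2500/21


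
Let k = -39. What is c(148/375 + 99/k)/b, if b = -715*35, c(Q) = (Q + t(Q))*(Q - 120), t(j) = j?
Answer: -1778016686/84962109375 ≈ -0.020927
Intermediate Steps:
c(Q) = 2*Q*(-120 + Q) (c(Q) = (Q + Q)*(Q - 120) = (2*Q)*(-120 + Q) = 2*Q*(-120 + Q))
b = -25025 (b = -55*455 = -25025)
c(148/375 + 99/k)/b = (2*(148/375 + 99/(-39))*(-120 + (148/375 + 99/(-39))))/(-25025) = (2*(148*(1/375) + 99*(-1/39))*(-120 + (148*(1/375) + 99*(-1/39))))*(-1/25025) = (2*(148/375 - 33/13)*(-120 + (148/375 - 33/13)))*(-1/25025) = (2*(-10451/4875)*(-120 - 10451/4875))*(-1/25025) = (2*(-10451/4875)*(-595451/4875))*(-1/25025) = (12446116802/23765625)*(-1/25025) = -1778016686/84962109375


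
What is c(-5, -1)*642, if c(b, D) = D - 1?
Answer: -1284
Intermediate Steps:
c(b, D) = -1 + D
c(-5, -1)*642 = (-1 - 1)*642 = -2*642 = -1284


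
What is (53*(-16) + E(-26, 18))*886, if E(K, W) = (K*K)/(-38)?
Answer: -14574700/19 ≈ -7.6709e+5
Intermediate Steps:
E(K, W) = -K²/38 (E(K, W) = K²*(-1/38) = -K²/38)
(53*(-16) + E(-26, 18))*886 = (53*(-16) - 1/38*(-26)²)*886 = (-848 - 1/38*676)*886 = (-848 - 338/19)*886 = -16450/19*886 = -14574700/19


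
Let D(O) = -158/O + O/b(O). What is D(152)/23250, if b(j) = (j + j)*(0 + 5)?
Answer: -119/2945000 ≈ -4.0407e-5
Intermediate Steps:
b(j) = 10*j (b(j) = (2*j)*5 = 10*j)
D(O) = ⅒ - 158/O (D(O) = -158/O + O/((10*O)) = -158/O + O*(1/(10*O)) = -158/O + ⅒ = ⅒ - 158/O)
D(152)/23250 = ((⅒)*(-1580 + 152)/152)/23250 = ((⅒)*(1/152)*(-1428))*(1/23250) = -357/380*1/23250 = -119/2945000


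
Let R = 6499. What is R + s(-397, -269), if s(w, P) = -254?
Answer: 6245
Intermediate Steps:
R + s(-397, -269) = 6499 - 254 = 6245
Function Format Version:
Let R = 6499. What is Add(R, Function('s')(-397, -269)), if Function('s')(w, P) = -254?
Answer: 6245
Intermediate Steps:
Add(R, Function('s')(-397, -269)) = Add(6499, -254) = 6245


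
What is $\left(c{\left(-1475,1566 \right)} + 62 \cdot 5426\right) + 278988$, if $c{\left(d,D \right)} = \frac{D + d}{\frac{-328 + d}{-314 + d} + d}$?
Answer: $\frac{124830185077}{202844} \approx 6.154 \cdot 10^{5}$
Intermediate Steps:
$c{\left(d,D \right)} = \frac{D + d}{d + \frac{-328 + d}{-314 + d}}$ ($c{\left(d,D \right)} = \frac{D + d}{\frac{-328 + d}{-314 + d} + d} = \frac{D + d}{d + \frac{-328 + d}{-314 + d}}$)
$\left(c{\left(-1475,1566 \right)} + 62 \cdot 5426\right) + 278988 = \left(\frac{- \left(-1475\right)^{2} + 314 \cdot 1566 + 314 \left(-1475\right) - 1566 \left(-1475\right)}{328 - \left(-1475\right)^{2} + 313 \left(-1475\right)} + 62 \cdot 5426\right) + 278988 = \left(\frac{\left(-1\right) 2175625 + 491724 - 463150 + 2309850}{328 - 2175625 - 461675} + 336412\right) + 278988 = \left(\frac{-2175625 + 491724 - 463150 + 2309850}{328 - 2175625 - 461675} + 336412\right) + 278988 = \left(\frac{1}{-2636972} \cdot 162799 + 336412\right) + 278988 = \left(\left(- \frac{1}{2636972}\right) 162799 + 336412\right) + 278988 = \left(- \frac{12523}{202844} + 336412\right) + 278988 = \frac{68239143205}{202844} + 278988 = \frac{124830185077}{202844}$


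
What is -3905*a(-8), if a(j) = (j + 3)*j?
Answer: -156200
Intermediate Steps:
a(j) = j*(3 + j) (a(j) = (3 + j)*j = j*(3 + j))
-3905*a(-8) = -(-31240)*(3 - 8) = -(-31240)*(-5) = -3905*40 = -156200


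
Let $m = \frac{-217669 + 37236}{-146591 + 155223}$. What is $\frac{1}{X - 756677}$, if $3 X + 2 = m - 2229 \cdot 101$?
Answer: $- \frac{8632}{7179472939} \approx -1.2023 \cdot 10^{-6}$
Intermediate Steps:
$m = - \frac{180433}{8632} \approx -20.903$
$X = - \frac{647837075}{8632}$ ($X = - \frac{2}{3} + \frac{- \frac{180433}{8632} - 2229 \cdot 101}{3} = - \frac{2}{3} + \frac{- \frac{180433}{8632} - 225129}{3} = - \frac{2}{3} + \frac{1}{3} \left(- \frac{1943493961}{8632}\right) = - \frac{2}{3} - \frac{1943493961}{25896} = - \frac{647837075}{8632} \approx -75051.0$)
$\frac{1}{X - 756677} = \frac{1}{- \frac{647837075}{8632} - 756677} = \frac{1}{- \frac{7179472939}{8632}} = - \frac{8632}{7179472939}$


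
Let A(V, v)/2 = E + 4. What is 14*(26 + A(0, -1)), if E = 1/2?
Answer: 490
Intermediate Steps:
E = 1/2 ≈ 0.50000
A(V, v) = 9 (A(V, v) = 2*(1/2 + 4) = 2*(9/2) = 9)
14*(26 + A(0, -1)) = 14*(26 + 9) = 14*35 = 490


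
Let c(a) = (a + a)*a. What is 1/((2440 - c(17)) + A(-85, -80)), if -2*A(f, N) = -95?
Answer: 2/3819 ≈ 0.00052370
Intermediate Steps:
A(f, N) = 95/2 (A(f, N) = -1/2*(-95) = 95/2)
c(a) = 2*a**2 (c(a) = (2*a)*a = 2*a**2)
1/((2440 - c(17)) + A(-85, -80)) = 1/((2440 - 2*17**2) + 95/2) = 1/((2440 - 2*289) + 95/2) = 1/((2440 - 1*578) + 95/2) = 1/((2440 - 578) + 95/2) = 1/(1862 + 95/2) = 1/(3819/2) = 2/3819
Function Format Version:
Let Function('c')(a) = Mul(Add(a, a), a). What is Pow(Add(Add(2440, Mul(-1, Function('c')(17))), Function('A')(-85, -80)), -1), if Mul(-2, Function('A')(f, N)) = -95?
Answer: Rational(2, 3819) ≈ 0.00052370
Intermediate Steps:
Function('A')(f, N) = Rational(95, 2) (Function('A')(f, N) = Mul(Rational(-1, 2), -95) = Rational(95, 2))
Function('c')(a) = Mul(2, Pow(a, 2)) (Function('c')(a) = Mul(Mul(2, a), a) = Mul(2, Pow(a, 2)))
Pow(Add(Add(2440, Mul(-1, Function('c')(17))), Function('A')(-85, -80)), -1) = Pow(Add(Add(2440, Mul(-1, Mul(2, Pow(17, 2)))), Rational(95, 2)), -1) = Pow(Add(Add(2440, Mul(-1, Mul(2, 289))), Rational(95, 2)), -1) = Pow(Add(Add(2440, Mul(-1, 578)), Rational(95, 2)), -1) = Pow(Add(Add(2440, -578), Rational(95, 2)), -1) = Pow(Add(1862, Rational(95, 2)), -1) = Pow(Rational(3819, 2), -1) = Rational(2, 3819)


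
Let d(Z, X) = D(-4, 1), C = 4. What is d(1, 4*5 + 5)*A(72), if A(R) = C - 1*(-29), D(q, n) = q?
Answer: -132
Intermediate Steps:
d(Z, X) = -4
A(R) = 33 (A(R) = 4 - 1*(-29) = 4 + 29 = 33)
d(1, 4*5 + 5)*A(72) = -4*33 = -132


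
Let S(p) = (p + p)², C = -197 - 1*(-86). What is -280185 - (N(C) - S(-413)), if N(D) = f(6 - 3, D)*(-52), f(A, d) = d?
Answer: 396319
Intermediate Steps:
C = -111 (C = -197 + 86 = -111)
S(p) = 4*p² (S(p) = (2*p)² = 4*p²)
N(D) = -52*D (N(D) = D*(-52) = -52*D)
-280185 - (N(C) - S(-413)) = -280185 - (-52*(-111) - 4*(-413)²) = -280185 - (5772 - 4*170569) = -280185 - (5772 - 1*682276) = -280185 - (5772 - 682276) = -280185 - 1*(-676504) = -280185 + 676504 = 396319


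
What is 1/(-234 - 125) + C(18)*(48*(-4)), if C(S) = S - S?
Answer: -1/359 ≈ -0.0027855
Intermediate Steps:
C(S) = 0
1/(-234 - 125) + C(18)*(48*(-4)) = 1/(-234 - 125) + 0*(48*(-4)) = 1/(-359) + 0*(-192) = -1/359 + 0 = -1/359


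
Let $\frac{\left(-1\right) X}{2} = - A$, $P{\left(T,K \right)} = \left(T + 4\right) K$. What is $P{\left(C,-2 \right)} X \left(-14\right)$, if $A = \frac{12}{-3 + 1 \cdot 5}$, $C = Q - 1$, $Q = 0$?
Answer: $1008$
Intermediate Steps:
$C = -1$ ($C = 0 - 1 = -1$)
$P{\left(T,K \right)} = K \left(4 + T\right)$ ($P{\left(T,K \right)} = \left(4 + T\right) K = K \left(4 + T\right)$)
$A = 6$ ($A = \frac{12}{-3 + 5} = \frac{12}{2} = 12 \cdot \frac{1}{2} = 6$)
$X = 12$ ($X = - 2 \left(\left(-1\right) 6\right) = \left(-2\right) \left(-6\right) = 12$)
$P{\left(C,-2 \right)} X \left(-14\right) = - 2 \left(4 - 1\right) 12 \left(-14\right) = \left(-2\right) 3 \cdot 12 \left(-14\right) = \left(-6\right) 12 \left(-14\right) = \left(-72\right) \left(-14\right) = 1008$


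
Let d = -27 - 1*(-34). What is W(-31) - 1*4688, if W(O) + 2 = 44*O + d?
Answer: -6047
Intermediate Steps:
d = 7 (d = -27 + 34 = 7)
W(O) = 5 + 44*O (W(O) = -2 + (44*O + 7) = -2 + (7 + 44*O) = 5 + 44*O)
W(-31) - 1*4688 = (5 + 44*(-31)) - 1*4688 = (5 - 1364) - 4688 = -1359 - 4688 = -6047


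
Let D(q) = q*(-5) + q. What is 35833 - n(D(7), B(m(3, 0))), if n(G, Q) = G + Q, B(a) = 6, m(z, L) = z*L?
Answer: 35855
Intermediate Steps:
m(z, L) = L*z
D(q) = -4*q (D(q) = -5*q + q = -4*q)
35833 - n(D(7), B(m(3, 0))) = 35833 - (-4*7 + 6) = 35833 - (-28 + 6) = 35833 - 1*(-22) = 35833 + 22 = 35855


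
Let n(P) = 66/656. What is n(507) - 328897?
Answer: -107878183/328 ≈ -3.2890e+5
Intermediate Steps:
n(P) = 33/328 (n(P) = 66*(1/656) = 33/328)
n(507) - 328897 = 33/328 - 328897 = -107878183/328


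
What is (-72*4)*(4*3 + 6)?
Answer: -5184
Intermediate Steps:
(-72*4)*(4*3 + 6) = -288*(12 + 6) = -288*18 = -5184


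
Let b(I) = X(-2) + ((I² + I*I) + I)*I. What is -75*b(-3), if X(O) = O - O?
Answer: 3375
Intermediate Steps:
X(O) = 0
b(I) = I*(I + 2*I²) (b(I) = 0 + ((I² + I*I) + I)*I = 0 + ((I² + I²) + I)*I = 0 + (2*I² + I)*I = 0 + (I + 2*I²)*I = 0 + I*(I + 2*I²) = I*(I + 2*I²))
-75*b(-3) = -75*(-3)²*(1 + 2*(-3)) = -675*(1 - 6) = -675*(-5) = -75*(-45) = 3375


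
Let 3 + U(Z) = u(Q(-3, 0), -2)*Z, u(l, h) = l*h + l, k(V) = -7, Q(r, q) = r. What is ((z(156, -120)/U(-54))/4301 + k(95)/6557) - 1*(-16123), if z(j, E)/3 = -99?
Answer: 2273476487533/141008285 ≈ 16123.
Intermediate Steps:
z(j, E) = -297 (z(j, E) = 3*(-99) = -297)
u(l, h) = l + h*l (u(l, h) = h*l + l = l + h*l)
U(Z) = -3 + 3*Z (U(Z) = -3 + (-3*(1 - 2))*Z = -3 + (-3*(-1))*Z = -3 + 3*Z)
((z(156, -120)/U(-54))/4301 + k(95)/6557) - 1*(-16123) = (-297/(-3 + 3*(-54))/4301 - 7/6557) - 1*(-16123) = (-297/(-3 - 162)*(1/4301) - 7*1/6557) + 16123 = (-297/(-165)*(1/4301) - 7/6557) + 16123 = (-297*(-1/165)*(1/4301) - 7/6557) + 16123 = ((9/5)*(1/4301) - 7/6557) + 16123 = (9/21505 - 7/6557) + 16123 = -91522/141008285 + 16123 = 2273476487533/141008285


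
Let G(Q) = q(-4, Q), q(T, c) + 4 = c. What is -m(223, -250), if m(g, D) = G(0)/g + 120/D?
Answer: 2776/5575 ≈ 0.49794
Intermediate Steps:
q(T, c) = -4 + c
G(Q) = -4 + Q
m(g, D) = -4/g + 120/D (m(g, D) = (-4 + 0)/g + 120/D = -4/g + 120/D)
-m(223, -250) = -(-4/223 + 120/(-250)) = -(-4*1/223 + 120*(-1/250)) = -(-4/223 - 12/25) = -1*(-2776/5575) = 2776/5575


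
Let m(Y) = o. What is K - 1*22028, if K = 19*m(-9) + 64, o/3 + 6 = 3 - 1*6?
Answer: -22477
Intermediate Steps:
o = -27 (o = -18 + 3*(3 - 1*6) = -18 + 3*(3 - 6) = -18 + 3*(-3) = -18 - 9 = -27)
m(Y) = -27
K = -449 (K = 19*(-27) + 64 = -513 + 64 = -449)
K - 1*22028 = -449 - 1*22028 = -449 - 22028 = -22477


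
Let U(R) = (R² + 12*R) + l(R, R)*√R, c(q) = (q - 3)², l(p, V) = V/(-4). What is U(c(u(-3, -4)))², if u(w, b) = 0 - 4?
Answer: 134861769/16 ≈ 8.4289e+6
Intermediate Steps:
l(p, V) = -V/4 (l(p, V) = V*(-¼) = -V/4)
u(w, b) = -4
c(q) = (-3 + q)²
U(R) = R² + 12*R - R^(3/2)/4 (U(R) = (R² + 12*R) + (-R/4)*√R = (R² + 12*R) - R^(3/2)/4 = R² + 12*R - R^(3/2)/4)
U(c(u(-3, -4)))² = (((-3 - 4)²)² + 12*(-3 - 4)² - ((-3 - 4)²)^(3/2)/4)² = (((-7)²)² + 12*(-7)² - ((-7)²)^(3/2)/4)² = (49² + 12*49 - 49^(3/2)/4)² = (2401 + 588 - ¼*343)² = (2401 + 588 - 343/4)² = (11613/4)² = 134861769/16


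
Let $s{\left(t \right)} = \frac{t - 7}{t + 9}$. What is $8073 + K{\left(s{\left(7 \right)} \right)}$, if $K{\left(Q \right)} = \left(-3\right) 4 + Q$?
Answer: $8061$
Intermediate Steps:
$s{\left(t \right)} = \frac{-7 + t}{9 + t}$
$K{\left(Q \right)} = -12 + Q$
$8073 + K{\left(s{\left(7 \right)} \right)} = 8073 - \left(12 - \frac{-7 + 7}{9 + 7}\right) = 8073 - \left(12 - \frac{1}{16} \cdot 0\right) = 8073 + \left(-12 + \frac{1}{16} \cdot 0\right) = 8073 + \left(-12 + 0\right) = 8073 - 12 = 8061$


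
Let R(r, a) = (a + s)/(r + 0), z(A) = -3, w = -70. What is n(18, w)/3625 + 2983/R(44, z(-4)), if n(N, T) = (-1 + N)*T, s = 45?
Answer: 47573852/15225 ≈ 3124.7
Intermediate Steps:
n(N, T) = T*(-1 + N)
R(r, a) = (45 + a)/r (R(r, a) = (a + 45)/(r + 0) = (45 + a)/r)
n(18, w)/3625 + 2983/R(44, z(-4)) = -70*(-1 + 18)/3625 + 2983/(((45 - 3)/44)) = -70*17*(1/3625) + 2983/(((1/44)*42)) = -1190*1/3625 + 2983/(21/22) = -238/725 + 2983*(22/21) = -238/725 + 65626/21 = 47573852/15225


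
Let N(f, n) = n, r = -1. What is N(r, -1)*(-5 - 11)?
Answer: 16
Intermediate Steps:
N(r, -1)*(-5 - 11) = -(-5 - 11) = -1*(-16) = 16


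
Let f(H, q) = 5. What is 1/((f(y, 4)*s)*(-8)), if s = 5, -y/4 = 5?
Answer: -1/200 ≈ -0.0050000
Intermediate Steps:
y = -20 (y = -4*5 = -20)
1/((f(y, 4)*s)*(-8)) = 1/((5*5)*(-8)) = 1/(25*(-8)) = 1/(-200) = -1/200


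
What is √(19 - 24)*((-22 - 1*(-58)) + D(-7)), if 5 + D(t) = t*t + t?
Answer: 73*I*√5 ≈ 163.23*I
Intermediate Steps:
D(t) = -5 + t + t² (D(t) = -5 + (t*t + t) = -5 + (t² + t) = -5 + (t + t²) = -5 + t + t²)
√(19 - 24)*((-22 - 1*(-58)) + D(-7)) = √(19 - 24)*((-22 - 1*(-58)) + (-5 - 7 + (-7)²)) = √(-5)*((-22 + 58) + (-5 - 7 + 49)) = (I*√5)*(36 + 37) = (I*√5)*73 = 73*I*√5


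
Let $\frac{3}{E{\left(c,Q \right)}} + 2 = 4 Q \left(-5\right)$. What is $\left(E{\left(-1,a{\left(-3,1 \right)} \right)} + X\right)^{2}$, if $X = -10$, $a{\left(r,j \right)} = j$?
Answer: $\frac{49729}{484} \approx 102.75$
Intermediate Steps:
$E{\left(c,Q \right)} = \frac{3}{-2 - 20 Q}$ ($E{\left(c,Q \right)} = \frac{3}{-2 + 4 Q \left(-5\right)} = \frac{3}{-2 - 20 Q}$)
$\left(E{\left(-1,a{\left(-3,1 \right)} \right)} + X\right)^{2} = \left(- \frac{3}{2 + 20 \cdot 1} - 10\right)^{2} = \left(- \frac{3}{2 + 20} - 10\right)^{2} = \left(- \frac{3}{22} - 10\right)^{2} = \left(- \frac{223}{22}\right)^{2} = \frac{49729}{484}$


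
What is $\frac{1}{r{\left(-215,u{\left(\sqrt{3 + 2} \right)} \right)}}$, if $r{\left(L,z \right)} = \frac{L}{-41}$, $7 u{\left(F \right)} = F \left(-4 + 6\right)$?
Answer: $\frac{41}{215} \approx 0.1907$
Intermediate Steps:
$u{\left(F \right)} = \frac{2 F}{7}$ ($u{\left(F \right)} = \frac{F \left(-4 + 6\right)}{7} = \frac{F 2}{7} = \frac{2 F}{7}$)
$r{\left(L,z \right)} = - \frac{L}{41}$ ($r{\left(L,z \right)} = L \left(- \frac{1}{41}\right) = - \frac{L}{41}$)
$\frac{1}{r{\left(-215,u{\left(\sqrt{3 + 2} \right)} \right)}} = \frac{1}{\left(- \frac{1}{41}\right) \left(-215\right)} = \frac{1}{\frac{215}{41}} = \frac{41}{215}$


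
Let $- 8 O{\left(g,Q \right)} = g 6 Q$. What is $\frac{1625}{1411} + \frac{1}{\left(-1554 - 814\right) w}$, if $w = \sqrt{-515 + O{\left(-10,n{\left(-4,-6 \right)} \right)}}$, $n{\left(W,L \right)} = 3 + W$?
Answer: $\frac{1625}{1411} + \frac{i \sqrt{2090}}{2474560} \approx 1.1517 + 1.8475 \cdot 10^{-5} i$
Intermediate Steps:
$O{\left(g,Q \right)} = - \frac{3 Q g}{4}$ ($O{\left(g,Q \right)} = - \frac{g 6 Q}{8} = - \frac{6 g Q}{8} = - \frac{6 Q g}{8} = - \frac{3 Q g}{4}$)
$w = \frac{i \sqrt{2090}}{2}$ ($w = \sqrt{-515 - \frac{3}{4} \left(3 - 4\right) \left(-10\right)} = \sqrt{-515 - \left(- \frac{3}{4}\right) \left(-10\right)} = \sqrt{-515 - \frac{15}{2}} = \sqrt{- \frac{1045}{2}} = \frac{i \sqrt{2090}}{2} \approx 22.858 i$)
$\frac{1625}{1411} + \frac{1}{\left(-1554 - 814\right) w} = \frac{1625}{1411} + \frac{1}{\left(-1554 - 814\right) \frac{i \sqrt{2090}}{2}} = 1625 \cdot \frac{1}{1411} + \frac{\left(- \frac{1}{1045}\right) i \sqrt{2090}}{-2368} = \frac{1625}{1411} - \frac{\left(- \frac{1}{1045}\right) i \sqrt{2090}}{2368} = \frac{1625}{1411} + \frac{i \sqrt{2090}}{2474560}$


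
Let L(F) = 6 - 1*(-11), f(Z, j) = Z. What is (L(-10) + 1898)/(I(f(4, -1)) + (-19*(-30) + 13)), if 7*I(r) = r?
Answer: 2681/817 ≈ 3.2815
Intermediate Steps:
I(r) = r/7
L(F) = 17 (L(F) = 6 + 11 = 17)
(L(-10) + 1898)/(I(f(4, -1)) + (-19*(-30) + 13)) = (17 + 1898)/((⅐)*4 + (-19*(-30) + 13)) = 1915/(4/7 + (570 + 13)) = 1915/(4/7 + 583) = 1915/(4085/7) = 1915*(7/4085) = 2681/817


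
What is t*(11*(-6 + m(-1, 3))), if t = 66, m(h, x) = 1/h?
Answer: -5082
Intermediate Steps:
t*(11*(-6 + m(-1, 3))) = 66*(11*(-6 + 1/(-1))) = 66*(11*(-6 - 1)) = 66*(11*(-7)) = 66*(-77) = -5082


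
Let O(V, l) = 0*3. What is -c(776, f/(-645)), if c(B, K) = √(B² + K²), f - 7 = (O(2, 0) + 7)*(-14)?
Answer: -√250520278681/645 ≈ -776.00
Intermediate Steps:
O(V, l) = 0
f = -91 (f = 7 + (0 + 7)*(-14) = 7 + 7*(-14) = 7 - 98 = -91)
-c(776, f/(-645)) = -√(776² + (-91/(-645))²) = -√(602176 + (-91*(-1/645))²) = -√(602176 + (91/645)²) = -√(602176 + 8281/416025) = -√(250520278681/416025) = -√250520278681/645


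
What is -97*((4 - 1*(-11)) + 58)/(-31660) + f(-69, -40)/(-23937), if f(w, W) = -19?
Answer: 170099437/757845420 ≈ 0.22445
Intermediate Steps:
-97*((4 - 1*(-11)) + 58)/(-31660) + f(-69, -40)/(-23937) = -97*((4 - 1*(-11)) + 58)/(-31660) - 19/(-23937) = -97*((4 + 11) + 58)*(-1/31660) - 19*(-1/23937) = -97*(15 + 58)*(-1/31660) + 19/23937 = -97*73*(-1/31660) + 19/23937 = -7081*(-1/31660) + 19/23937 = 7081/31660 + 19/23937 = 170099437/757845420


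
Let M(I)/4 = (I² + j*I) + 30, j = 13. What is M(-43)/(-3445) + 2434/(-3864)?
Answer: -2878705/1331148 ≈ -2.1626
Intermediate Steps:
M(I) = 120 + 4*I² + 52*I (M(I) = 4*((I² + 13*I) + 30) = 4*(30 + I² + 13*I) = 120 + 4*I² + 52*I)
M(-43)/(-3445) + 2434/(-3864) = (120 + 4*(-43)² + 52*(-43))/(-3445) + 2434/(-3864) = (120 + 4*1849 - 2236)*(-1/3445) + 2434*(-1/3864) = (120 + 7396 - 2236)*(-1/3445) - 1217/1932 = 5280*(-1/3445) - 1217/1932 = -1056/689 - 1217/1932 = -2878705/1331148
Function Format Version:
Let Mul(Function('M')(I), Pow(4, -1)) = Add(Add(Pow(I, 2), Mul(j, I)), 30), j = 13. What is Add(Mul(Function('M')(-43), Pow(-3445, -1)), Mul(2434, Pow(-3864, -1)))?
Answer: Rational(-2878705, 1331148) ≈ -2.1626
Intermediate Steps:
Function('M')(I) = Add(120, Mul(4, Pow(I, 2)), Mul(52, I)) (Function('M')(I) = Mul(4, Add(Add(Pow(I, 2), Mul(13, I)), 30)) = Mul(4, Add(30, Pow(I, 2), Mul(13, I))) = Add(120, Mul(4, Pow(I, 2)), Mul(52, I)))
Add(Mul(Function('M')(-43), Pow(-3445, -1)), Mul(2434, Pow(-3864, -1))) = Add(Mul(Add(120, Mul(4, Pow(-43, 2)), Mul(52, -43)), Pow(-3445, -1)), Mul(2434, Pow(-3864, -1))) = Add(Mul(Add(120, Mul(4, 1849), -2236), Rational(-1, 3445)), Mul(2434, Rational(-1, 3864))) = Add(Mul(Add(120, 7396, -2236), Rational(-1, 3445)), Rational(-1217, 1932)) = Add(Mul(5280, Rational(-1, 3445)), Rational(-1217, 1932)) = Add(Rational(-1056, 689), Rational(-1217, 1932)) = Rational(-2878705, 1331148)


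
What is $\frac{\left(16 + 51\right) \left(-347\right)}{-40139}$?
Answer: $\frac{23249}{40139} \approx 0.57921$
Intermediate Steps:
$\frac{\left(16 + 51\right) \left(-347\right)}{-40139} = 67 \left(-347\right) \left(- \frac{1}{40139}\right) = \left(-23249\right) \left(- \frac{1}{40139}\right) = \frac{23249}{40139}$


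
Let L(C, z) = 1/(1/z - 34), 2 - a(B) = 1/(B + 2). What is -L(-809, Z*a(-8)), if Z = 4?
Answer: 26/881 ≈ 0.029512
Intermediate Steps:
a(B) = 2 - 1/(2 + B) (a(B) = 2 - 1/(B + 2) = 2 - 1/(2 + B))
L(C, z) = 1/(-34 + 1/z)
-L(-809, Z*a(-8)) = -(-1)*4*((3 + 2*(-8))/(2 - 8))/(-1 + 34*(4*((3 + 2*(-8))/(2 - 8)))) = -(-1)*4*((3 - 16)/(-6))/(-1 + 34*(4*((3 - 16)/(-6)))) = -(-1)*4*(-⅙*(-13))/(-1 + 34*(4*(-⅙*(-13)))) = -(-1)*4*(13/6)/(-1 + 34*(4*(13/6))) = -(-1)*26/(3*(-1 + 34*(26/3))) = -(-1)*26/(3*(-1 + 884/3)) = -(-1)*26/(3*881/3) = -(-1)*26*3/(3*881) = -1*(-26/881) = 26/881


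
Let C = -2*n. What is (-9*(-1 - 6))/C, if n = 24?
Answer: -21/16 ≈ -1.3125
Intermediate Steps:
C = -48 (C = -2*24 = -48)
(-9*(-1 - 6))/C = -9*(-1 - 6)/(-48) = -9*(-7)*(-1/48) = 63*(-1/48) = -21/16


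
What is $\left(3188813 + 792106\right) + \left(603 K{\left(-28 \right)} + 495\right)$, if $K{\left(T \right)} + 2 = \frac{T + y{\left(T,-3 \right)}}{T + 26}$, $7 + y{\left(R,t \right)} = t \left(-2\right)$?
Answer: $\frac{7977903}{2} \approx 3.989 \cdot 10^{6}$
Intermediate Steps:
$y{\left(R,t \right)} = -7 - 2 t$ ($y{\left(R,t \right)} = -7 + t \left(-2\right) = -7 - 2 t$)
$K{\left(T \right)} = -2 + \frac{-1 + T}{26 + T}$ ($K{\left(T \right)} = -2 + \frac{T - 1}{T + 26} = -2 + \frac{T + \left(-7 + 6\right)}{26 + T} = -2 + \frac{T - 1}{26 + T} = -2 + \frac{-1 + T}{26 + T}$)
$\left(3188813 + 792106\right) + \left(603 K{\left(-28 \right)} + 495\right) = \left(3188813 + 792106\right) + \left(603 \frac{-53 - -28}{26 - 28} + 495\right) = 3980919 + \left(603 \frac{-53 + 28}{-2} + 495\right) = 3980919 + \left(603 \left(\left(- \frac{1}{2}\right) \left(-25\right)\right) + 495\right) = 3980919 + \left(603 \cdot \frac{25}{2} + 495\right) = 3980919 + \left(\frac{15075}{2} + 495\right) = 3980919 + \frac{16065}{2} = \frac{7977903}{2}$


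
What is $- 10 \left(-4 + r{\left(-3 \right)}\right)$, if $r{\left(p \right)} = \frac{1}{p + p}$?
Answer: $\frac{125}{3} \approx 41.667$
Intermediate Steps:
$r{\left(p \right)} = \frac{1}{2 p}$
$- 10 \left(-4 + r{\left(-3 \right)}\right) = - 10 \left(-4 + \frac{1}{2 \left(-3\right)}\right) = - 10 \left(-4 + \frac{1}{2} \left(- \frac{1}{3}\right)\right) = - 10 \left(-4 - \frac{1}{6}\right) = \left(-10\right) \left(- \frac{25}{6}\right) = \frac{125}{3}$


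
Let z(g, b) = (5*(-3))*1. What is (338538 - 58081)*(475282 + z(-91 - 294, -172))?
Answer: 133291957019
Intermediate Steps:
z(g, b) = -15 (z(g, b) = -15*1 = -15)
(338538 - 58081)*(475282 + z(-91 - 294, -172)) = (338538 - 58081)*(475282 - 15) = 280457*475267 = 133291957019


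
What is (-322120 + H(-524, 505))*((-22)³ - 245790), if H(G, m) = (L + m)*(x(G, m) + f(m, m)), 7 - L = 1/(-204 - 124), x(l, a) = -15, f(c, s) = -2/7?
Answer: 13876167520943/164 ≈ 8.4611e+10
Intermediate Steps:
f(c, s) = -2/7 (f(c, s) = -2*⅐ = -2/7)
L = 2297/328 (L = 7 - 1/(-204 - 124) = 7 - 1/(-328) = 7 - 1*(-1/328) = 7 + 1/328 = 2297/328 ≈ 7.0031)
H(G, m) = -245779/2296 - 107*m/7 (H(G, m) = (2297/328 + m)*(-15 - 2/7) = (2297/328 + m)*(-107/7) = -245779/2296 - 107*m/7)
(-322120 + H(-524, 505))*((-22)³ - 245790) = (-322120 + (-245779/2296 - 107/7*505))*((-22)³ - 245790) = (-322120 + (-245779/2296 - 54035/7))*(-10648 - 245790) = (-322120 - 2567037/328)*(-256438) = -108222397/328*(-256438) = 13876167520943/164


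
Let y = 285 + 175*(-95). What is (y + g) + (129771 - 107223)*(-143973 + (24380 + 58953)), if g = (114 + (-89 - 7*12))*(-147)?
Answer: -1367318387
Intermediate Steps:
y = -16340 (y = 285 - 16625 = -16340)
g = 8673 (g = (114 + (-89 - 1*84))*(-147) = (114 + (-89 - 84))*(-147) = (114 - 173)*(-147) = -59*(-147) = 8673)
(y + g) + (129771 - 107223)*(-143973 + (24380 + 58953)) = (-16340 + 8673) + (129771 - 107223)*(-143973 + (24380 + 58953)) = -7667 + 22548*(-143973 + 83333) = -7667 + 22548*(-60640) = -7667 - 1367310720 = -1367318387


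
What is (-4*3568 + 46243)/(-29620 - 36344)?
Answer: -10657/21988 ≈ -0.48467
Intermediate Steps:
(-4*3568 + 46243)/(-29620 - 36344) = (-14272 + 46243)/(-65964) = 31971*(-1/65964) = -10657/21988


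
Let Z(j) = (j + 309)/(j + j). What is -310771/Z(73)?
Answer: -22686283/191 ≈ -1.1878e+5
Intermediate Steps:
Z(j) = (309 + j)/(2*j) (Z(j) = (309 + j)/((2*j)) = (309 + j)*(1/(2*j)) = (309 + j)/(2*j))
-310771/Z(73) = -310771*146/(309 + 73) = -310771/((½)*(1/73)*382) = -310771/191/73 = -310771*73/191 = -22686283/191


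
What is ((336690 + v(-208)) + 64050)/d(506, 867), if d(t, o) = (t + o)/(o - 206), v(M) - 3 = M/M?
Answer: 264891784/1373 ≈ 1.9293e+5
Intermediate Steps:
v(M) = 4 (v(M) = 3 + M/M = 3 + 1 = 4)
d(t, o) = (o + t)/(-206 + o)
((336690 + v(-208)) + 64050)/d(506, 867) = ((336690 + 4) + 64050)/(((867 + 506)/(-206 + 867))) = (336694 + 64050)/((1373/661)) = 400744/(((1/661)*1373)) = 400744/(1373/661) = 400744*(661/1373) = 264891784/1373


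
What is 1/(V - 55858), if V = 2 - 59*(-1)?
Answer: -1/55797 ≈ -1.7922e-5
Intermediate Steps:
V = 61 (V = 2 + 59 = 61)
1/(V - 55858) = 1/(61 - 55858) = 1/(-55797) = -1/55797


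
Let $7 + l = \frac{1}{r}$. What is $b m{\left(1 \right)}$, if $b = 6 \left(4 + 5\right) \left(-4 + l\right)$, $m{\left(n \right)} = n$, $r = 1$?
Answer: $-540$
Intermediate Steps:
$l = -6$ ($l = -7 + 1^{-1} = -7 + 1 = -6$)
$b = -540$ ($b = 6 \left(4 + 5\right) \left(-4 - 6\right) = 6 \cdot 9 \left(-10\right) = 54 \left(-10\right) = -540$)
$b m{\left(1 \right)} = \left(-540\right) 1 = -540$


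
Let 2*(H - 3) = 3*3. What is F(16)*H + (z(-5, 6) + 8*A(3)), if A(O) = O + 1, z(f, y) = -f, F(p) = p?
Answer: 157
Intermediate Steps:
A(O) = 1 + O
H = 15/2 (H = 3 + (3*3)/2 = 3 + (½)*9 = 3 + 9/2 = 15/2 ≈ 7.5000)
F(16)*H + (z(-5, 6) + 8*A(3)) = 16*(15/2) + (-1*(-5) + 8*(1 + 3)) = 120 + (5 + 8*4) = 120 + (5 + 32) = 120 + 37 = 157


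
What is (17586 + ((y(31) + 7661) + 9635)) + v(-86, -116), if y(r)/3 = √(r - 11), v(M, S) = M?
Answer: 34796 + 6*√5 ≈ 34809.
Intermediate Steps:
y(r) = 3*√(-11 + r) (y(r) = 3*√(r - 11) = 3*√(-11 + r))
(17586 + ((y(31) + 7661) + 9635)) + v(-86, -116) = (17586 + ((3*√(-11 + 31) + 7661) + 9635)) - 86 = (17586 + ((3*√20 + 7661) + 9635)) - 86 = (17586 + ((3*(2*√5) + 7661) + 9635)) - 86 = (17586 + ((6*√5 + 7661) + 9635)) - 86 = (17586 + ((7661 + 6*√5) + 9635)) - 86 = (17586 + (17296 + 6*√5)) - 86 = (34882 + 6*√5) - 86 = 34796 + 6*√5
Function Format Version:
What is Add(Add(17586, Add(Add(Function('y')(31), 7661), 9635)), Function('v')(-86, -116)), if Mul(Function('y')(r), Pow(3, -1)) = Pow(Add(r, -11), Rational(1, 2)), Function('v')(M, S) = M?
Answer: Add(34796, Mul(6, Pow(5, Rational(1, 2)))) ≈ 34809.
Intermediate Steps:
Function('y')(r) = Mul(3, Pow(Add(-11, r), Rational(1, 2))) (Function('y')(r) = Mul(3, Pow(Add(r, -11), Rational(1, 2))) = Mul(3, Pow(Add(-11, r), Rational(1, 2))))
Add(Add(17586, Add(Add(Function('y')(31), 7661), 9635)), Function('v')(-86, -116)) = Add(Add(17586, Add(Add(Mul(3, Pow(Add(-11, 31), Rational(1, 2))), 7661), 9635)), -86) = Add(Add(17586, Add(Add(Mul(3, Pow(20, Rational(1, 2))), 7661), 9635)), -86) = Add(Add(17586, Add(Add(Mul(3, Mul(2, Pow(5, Rational(1, 2)))), 7661), 9635)), -86) = Add(Add(17586, Add(Add(Mul(6, Pow(5, Rational(1, 2))), 7661), 9635)), -86) = Add(Add(17586, Add(Add(7661, Mul(6, Pow(5, Rational(1, 2)))), 9635)), -86) = Add(Add(17586, Add(17296, Mul(6, Pow(5, Rational(1, 2))))), -86) = Add(Add(34882, Mul(6, Pow(5, Rational(1, 2)))), -86) = Add(34796, Mul(6, Pow(5, Rational(1, 2))))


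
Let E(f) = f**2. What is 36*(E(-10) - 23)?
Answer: 2772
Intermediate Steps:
36*(E(-10) - 23) = 36*((-10)**2 - 23) = 36*(100 - 23) = 36*77 = 2772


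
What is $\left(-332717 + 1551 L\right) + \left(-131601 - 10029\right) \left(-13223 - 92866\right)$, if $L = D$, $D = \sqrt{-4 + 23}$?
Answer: $15025052353 + 1551 \sqrt{19} \approx 1.5025 \cdot 10^{10}$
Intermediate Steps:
$D = \sqrt{19} \approx 4.3589$
$L = \sqrt{19} \approx 4.3589$
$\left(-332717 + 1551 L\right) + \left(-131601 - 10029\right) \left(-13223 - 92866\right) = \left(-332717 + 1551 \sqrt{19}\right) + \left(-131601 - 10029\right) \left(-13223 - 92866\right) = \left(-332717 + 1551 \sqrt{19}\right) - -15025385070 = \left(-332717 + 1551 \sqrt{19}\right) + 15025385070 = 15025052353 + 1551 \sqrt{19}$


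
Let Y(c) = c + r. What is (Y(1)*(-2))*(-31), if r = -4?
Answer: -186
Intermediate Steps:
Y(c) = -4 + c (Y(c) = c - 4 = -4 + c)
(Y(1)*(-2))*(-31) = ((-4 + 1)*(-2))*(-31) = -3*(-2)*(-31) = 6*(-31) = -186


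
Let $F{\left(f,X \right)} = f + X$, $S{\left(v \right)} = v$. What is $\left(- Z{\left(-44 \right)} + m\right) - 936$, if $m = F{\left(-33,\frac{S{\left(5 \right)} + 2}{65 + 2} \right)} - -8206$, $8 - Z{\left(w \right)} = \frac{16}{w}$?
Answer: $\frac{5327582}{737} \approx 7228.7$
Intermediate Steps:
$Z{\left(w \right)} = 8 - \frac{16}{w}$
$F{\left(f,X \right)} = X + f$
$m = \frac{547598}{67}$ ($m = \left(\frac{5 + 2}{65 + 2} - 33\right) - -8206 = \left(\frac{7}{67} - 33\right) + 8206 = - \frac{2204}{67} + 8206 = \frac{547598}{67} \approx 8173.1$)
$\left(- Z{\left(-44 \right)} + m\right) - 936 = \left(- (8 - \frac{16}{-44}) + \frac{547598}{67}\right) - 936 = \left(- (8 - - \frac{4}{11}) + \frac{547598}{67}\right) - 936 = \left(- (8 + \frac{4}{11}) + \frac{547598}{67}\right) - 936 = \left(\left(-1\right) \frac{92}{11} + \frac{547598}{67}\right) - 936 = \left(- \frac{92}{11} + \frac{547598}{67}\right) - 936 = \frac{6017414}{737} - 936 = \frac{5327582}{737}$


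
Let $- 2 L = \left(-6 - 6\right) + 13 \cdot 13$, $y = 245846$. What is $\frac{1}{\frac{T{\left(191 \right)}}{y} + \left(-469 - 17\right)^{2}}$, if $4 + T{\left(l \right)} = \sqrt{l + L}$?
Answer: $\frac{28551493276225904}{6743748505406910886463} - \frac{3687690 \sqrt{2}}{6743748505406910886463} \approx 4.2338 \cdot 10^{-6}$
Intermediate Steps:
$L = - \frac{157}{2}$ ($L = - \frac{\left(-6 - 6\right) + 13 \cdot 13}{2} = - \frac{\left(-6 - 6\right) + 169}{2} = - \frac{-12 + 169}{2} = \left(- \frac{1}{2}\right) 157 = - \frac{157}{2} \approx -78.5$)
$T{\left(l \right)} = -4 + \sqrt{- \frac{157}{2} + l}$ ($T{\left(l \right)} = -4 + \sqrt{l - \frac{157}{2}} = -4 + \sqrt{- \frac{157}{2} + l}$)
$\frac{1}{\frac{T{\left(191 \right)}}{y} + \left(-469 - 17\right)^{2}} = \frac{1}{\frac{-4 + \frac{\sqrt{-314 + 4 \cdot 191}}{2}}{245846} + \left(-469 - 17\right)^{2}} = \frac{1}{\left(-4 + \frac{\sqrt{-314 + 764}}{2}\right) \frac{1}{245846} + \left(-486\right)^{2}} = \frac{1}{\left(-4 + \frac{\sqrt{450}}{2}\right) \frac{1}{245846} + 236196} = \frac{1}{\left(-4 + \frac{15 \sqrt{2}}{2}\right) \frac{1}{245846} + 236196} = \frac{1}{\left(- \frac{2}{122923} + \frac{15 \sqrt{2}}{491692}\right) + 236196} = \frac{1}{\frac{29033920906}{122923} + \frac{15 \sqrt{2}}{491692}}$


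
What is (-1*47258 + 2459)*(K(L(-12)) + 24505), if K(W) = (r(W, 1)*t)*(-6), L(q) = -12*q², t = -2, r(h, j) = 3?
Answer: -1099412259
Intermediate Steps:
K(W) = 36 (K(W) = (3*(-2))*(-6) = -6*(-6) = 36)
(-1*47258 + 2459)*(K(L(-12)) + 24505) = (-1*47258 + 2459)*(36 + 24505) = (-47258 + 2459)*24541 = -44799*24541 = -1099412259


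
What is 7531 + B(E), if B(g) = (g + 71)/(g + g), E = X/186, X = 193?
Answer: 2920365/386 ≈ 7565.7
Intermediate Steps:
E = 193/186 ≈ 1.0376
B(g) = (71 + g)/(2*g) (B(g) = (71 + g)/((2*g)) = (71 + g)*(1/(2*g)) = (71 + g)/(2*g))
7531 + B(E) = 7531 + (71 + 193/186)/(2*(193/186)) = 7531 + (½)*(186/193)*(13399/186) = 7531 + 13399/386 = 2920365/386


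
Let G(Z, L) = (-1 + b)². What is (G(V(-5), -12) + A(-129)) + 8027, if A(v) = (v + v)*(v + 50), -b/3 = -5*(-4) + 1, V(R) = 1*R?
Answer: 32505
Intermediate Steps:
V(R) = R
b = -63 (b = -3*(-5*(-4) + 1) = -3*(20 + 1) = -3*21 = -63)
G(Z, L) = 4096 (G(Z, L) = (-1 - 63)² = (-64)² = 4096)
A(v) = 2*v*(50 + v) (A(v) = (2*v)*(50 + v) = 2*v*(50 + v))
(G(V(-5), -12) + A(-129)) + 8027 = (4096 + 2*(-129)*(50 - 129)) + 8027 = (4096 + 2*(-129)*(-79)) + 8027 = (4096 + 20382) + 8027 = 24478 + 8027 = 32505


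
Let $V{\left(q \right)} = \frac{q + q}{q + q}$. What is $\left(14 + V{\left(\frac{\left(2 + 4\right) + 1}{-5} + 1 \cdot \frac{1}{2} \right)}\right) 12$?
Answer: $180$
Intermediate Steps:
$V{\left(q \right)} = 1$ ($V{\left(q \right)} = \frac{2 q}{2 q} = 2 q \frac{1}{2 q} = 1$)
$\left(14 + V{\left(\frac{\left(2 + 4\right) + 1}{-5} + 1 \cdot \frac{1}{2} \right)}\right) 12 = \left(14 + 1\right) 12 = 15 \cdot 12 = 180$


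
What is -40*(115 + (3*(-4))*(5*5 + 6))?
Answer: 10280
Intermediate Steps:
-40*(115 + (3*(-4))*(5*5 + 6)) = -40*(115 - 12*(25 + 6)) = -40*(115 - 12*31) = -40*(115 - 372) = -40*(-257) = 10280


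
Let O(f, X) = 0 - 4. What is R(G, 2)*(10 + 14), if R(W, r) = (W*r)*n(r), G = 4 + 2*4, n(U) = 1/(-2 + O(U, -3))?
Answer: -96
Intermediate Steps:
O(f, X) = -4
n(U) = -⅙ (n(U) = 1/(-2 - 4) = 1/(-6) = -⅙)
G = 12 (G = 4 + 8 = 12)
R(W, r) = -W*r/6 (R(W, r) = (W*r)*(-⅙) = -W*r/6)
R(G, 2)*(10 + 14) = (-⅙*12*2)*(10 + 14) = -4*24 = -96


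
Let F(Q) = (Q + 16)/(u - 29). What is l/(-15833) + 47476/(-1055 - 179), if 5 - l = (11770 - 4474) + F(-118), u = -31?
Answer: -3713441581/97689610 ≈ -38.013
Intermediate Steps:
F(Q) = -4/15 - Q/60 (F(Q) = (Q + 16)/(-31 - 29) = (16 + Q)/(-60) = (16 + Q)*(-1/60) = -4/15 - Q/60)
l = -72927/10 (l = 5 - ((11770 - 4474) + (-4/15 - 1/60*(-118))) = 5 - (7296 + (-4/15 + 59/30)) = 5 - (7296 + 17/10) = 5 - 1*72977/10 = 5 - 72977/10 = -72927/10 ≈ -7292.7)
l/(-15833) + 47476/(-1055 - 179) = -72927/10/(-15833) + 47476/(-1055 - 179) = -72927/10*(-1/15833) + 47476/(-1234) = 72927/158330 + 47476*(-1/1234) = 72927/158330 - 23738/617 = -3713441581/97689610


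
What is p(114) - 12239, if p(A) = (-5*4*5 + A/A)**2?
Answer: -2438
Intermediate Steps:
p(A) = 9801 (p(A) = (-20*5 + 1)**2 = (-100 + 1)**2 = (-99)**2 = 9801)
p(114) - 12239 = 9801 - 12239 = -2438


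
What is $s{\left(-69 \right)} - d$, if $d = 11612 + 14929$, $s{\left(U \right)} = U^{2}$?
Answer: $-21780$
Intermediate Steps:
$d = 26541$
$s{\left(-69 \right)} - d = \left(-69\right)^{2} - 26541 = 4761 - 26541 = -21780$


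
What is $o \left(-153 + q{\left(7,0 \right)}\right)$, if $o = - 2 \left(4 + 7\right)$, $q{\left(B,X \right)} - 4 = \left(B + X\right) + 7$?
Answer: $2970$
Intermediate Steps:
$q{\left(B,X \right)} = 11 + B + X$ ($q{\left(B,X \right)} = 4 + \left(\left(B + X\right) + 7\right) = 4 + \left(7 + B + X\right) = 11 + B + X$)
$o = -22$ ($o = \left(-2\right) 11 = -22$)
$o \left(-153 + q{\left(7,0 \right)}\right) = - 22 \left(-153 + \left(11 + 7 + 0\right)\right) = - 22 \left(-153 + 18\right) = \left(-22\right) \left(-135\right) = 2970$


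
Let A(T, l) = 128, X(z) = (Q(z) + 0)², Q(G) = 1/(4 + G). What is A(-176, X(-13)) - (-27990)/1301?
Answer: 194518/1301 ≈ 149.51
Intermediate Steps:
X(z) = (4 + z)⁻² (X(z) = (1/(4 + z) + 0)² = (1/(4 + z))² = (4 + z)⁻²)
A(-176, X(-13)) - (-27990)/1301 = 128 - (-27990)/1301 = 128 - 1*(-27990/1301) = 128 + 27990/1301 = 194518/1301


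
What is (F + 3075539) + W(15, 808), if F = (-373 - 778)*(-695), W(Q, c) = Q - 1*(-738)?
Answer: 3876237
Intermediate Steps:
W(Q, c) = 738 + Q (W(Q, c) = Q + 738 = 738 + Q)
F = 799945 (F = -1151*(-695) = 799945)
(F + 3075539) + W(15, 808) = (799945 + 3075539) + (738 + 15) = 3875484 + 753 = 3876237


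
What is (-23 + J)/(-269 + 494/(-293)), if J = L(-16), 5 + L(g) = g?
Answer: 12892/79311 ≈ 0.16255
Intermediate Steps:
L(g) = -5 + g
J = -21 (J = -5 - 16 = -21)
(-23 + J)/(-269 + 494/(-293)) = (-23 - 21)/(-269 + 494/(-293)) = -44/(-269 + 494*(-1/293)) = -44/(-269 - 494/293) = -44/(-79311/293) = -44*(-293/79311) = 12892/79311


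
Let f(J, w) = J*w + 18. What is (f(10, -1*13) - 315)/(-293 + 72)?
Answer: 427/221 ≈ 1.9321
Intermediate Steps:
f(J, w) = 18 + J*w
(f(10, -1*13) - 315)/(-293 + 72) = ((18 + 10*(-1*13)) - 315)/(-293 + 72) = ((18 + 10*(-13)) - 315)/(-221) = ((18 - 130) - 315)*(-1/221) = (-112 - 315)*(-1/221) = -427*(-1/221) = 427/221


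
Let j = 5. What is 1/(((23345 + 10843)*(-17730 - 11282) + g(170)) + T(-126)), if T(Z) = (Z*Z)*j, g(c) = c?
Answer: -1/991782706 ≈ -1.0083e-9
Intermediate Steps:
T(Z) = 5*Z**2 (T(Z) = (Z*Z)*5 = Z**2*5 = 5*Z**2)
1/(((23345 + 10843)*(-17730 - 11282) + g(170)) + T(-126)) = 1/(((23345 + 10843)*(-17730 - 11282) + 170) + 5*(-126)**2) = 1/((34188*(-29012) + 170) + 5*15876) = 1/((-991862256 + 170) + 79380) = 1/(-991862086 + 79380) = 1/(-991782706) = -1/991782706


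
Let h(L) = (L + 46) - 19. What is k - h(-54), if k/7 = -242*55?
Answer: -93143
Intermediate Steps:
h(L) = 27 + L (h(L) = (46 + L) - 19 = 27 + L)
k = -93170 (k = 7*(-242*55) = 7*(-13310) = -93170)
k - h(-54) = -93170 - (27 - 54) = -93170 - 1*(-27) = -93170 + 27 = -93143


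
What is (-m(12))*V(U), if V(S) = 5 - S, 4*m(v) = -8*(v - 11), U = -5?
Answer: 20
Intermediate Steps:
m(v) = 22 - 2*v (m(v) = (-8*(v - 11))/4 = (-8*(-11 + v))/4 = (88 - 8*v)/4 = 22 - 2*v)
(-m(12))*V(U) = (-(22 - 2*12))*(5 - 1*(-5)) = (-(22 - 24))*(5 + 5) = -1*(-2)*10 = 2*10 = 20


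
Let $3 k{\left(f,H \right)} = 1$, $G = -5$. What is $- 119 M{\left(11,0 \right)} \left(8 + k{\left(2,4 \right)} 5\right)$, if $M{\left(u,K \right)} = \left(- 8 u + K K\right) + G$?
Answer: $106981$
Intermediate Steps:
$k{\left(f,H \right)} = \frac{1}{3}$ ($k{\left(f,H \right)} = \frac{1}{3} \cdot 1 = \frac{1}{3}$)
$M{\left(u,K \right)} = -5 + K^{2} - 8 u$ ($M{\left(u,K \right)} = \left(- 8 u + K K\right) - 5 = \left(- 8 u + K^{2}\right) - 5 = \left(K^{2} - 8 u\right) - 5 = -5 + K^{2} - 8 u$)
$- 119 M{\left(11,0 \right)} \left(8 + k{\left(2,4 \right)} 5\right) = - 119 \left(-5 + 0^{2} - 88\right) \left(8 + \frac{1}{3} \cdot 5\right) = - 119 \left(-5 + 0 - 88\right) \left(8 + \frac{5}{3}\right) = \left(-119\right) \left(-93\right) \frac{29}{3} = 11067 \cdot \frac{29}{3} = 106981$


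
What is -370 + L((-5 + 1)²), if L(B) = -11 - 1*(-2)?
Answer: -379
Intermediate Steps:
L(B) = -9 (L(B) = -11 + 2 = -9)
-370 + L((-5 + 1)²) = -370 - 9 = -379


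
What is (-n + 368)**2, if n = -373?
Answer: 549081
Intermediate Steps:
(-n + 368)**2 = (-1*(-373) + 368)**2 = (373 + 368)**2 = 741**2 = 549081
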